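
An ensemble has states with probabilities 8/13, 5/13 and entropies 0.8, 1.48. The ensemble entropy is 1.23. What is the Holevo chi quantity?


chi = S(rho) - sum_i p_i * S(rho_i)
Weighted entropy = 8/13 * 0.8 + 5/13 * 1.48
= 1.0615
chi = 1.23 - 1.0615
= 0.1685

0.1685


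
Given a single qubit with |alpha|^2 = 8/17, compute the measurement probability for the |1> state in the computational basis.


|alpha|^2 = 8/17 = 0.4706
|beta|^2 = 1 - 8/17 = 9/17 = 0.5294
P(|1>) = |beta|^2 = 0.5294

0.5294


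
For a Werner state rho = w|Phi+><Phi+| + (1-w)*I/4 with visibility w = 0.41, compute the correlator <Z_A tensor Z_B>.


|Phi+> = (|00> + |11>)/sqrt(2)
For the pure Bell state, <Z_A Z_B> = +1 (Bell-state Pauli correlator).
The maximally-mixed part I/4 has tr(I/4 * P tensor P) = 0 for any traceless Pauli P.
So <Z_A Z_B>_rho = w * (+1) + (1 - w) * 0
= 0.41 * (+1)
= 0.4100

0.4100


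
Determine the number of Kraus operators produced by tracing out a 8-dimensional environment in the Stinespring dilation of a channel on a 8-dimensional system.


Tracing out the environment in an orthonormal basis {|i>_E} gives Kraus operators K_i = <i|_E U |0>_E.
Number of Kraus operators = dim(H_env) = d_env
= 8

8


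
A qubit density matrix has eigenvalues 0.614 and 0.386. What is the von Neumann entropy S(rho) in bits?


S = -p*log2(p) - (1-p)*log2(1-p)
p = 0.6140, 1-p = 0.3860
= -0.6140 * log2(0.6140) - 0.3860 * log2(0.3860)
= -(-0.4321) - (-0.5301)
= 0.9622

0.9622


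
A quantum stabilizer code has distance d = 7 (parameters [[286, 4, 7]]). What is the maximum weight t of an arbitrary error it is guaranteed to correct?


Code parameters: [[286, 4, 7]], distance d = 7.
Number of correctable errors = floor((d-1)/2)
= floor((7 - 1)/2)
= floor(6/2)
= 3

3


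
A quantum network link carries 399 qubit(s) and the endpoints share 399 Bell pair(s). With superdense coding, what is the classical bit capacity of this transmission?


Superdense coding allows 2 classical bits per shared entangled pair.
399 pair(s) -> 2 * 399 = 798 classical bits

798


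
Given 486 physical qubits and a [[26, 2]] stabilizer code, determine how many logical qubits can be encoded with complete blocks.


Each code block uses 26 physical qubits for 2 logical qubit(s).
Number of complete blocks = floor(486 / 26) = 18
Logical qubits = 18 * 2
= 36

36


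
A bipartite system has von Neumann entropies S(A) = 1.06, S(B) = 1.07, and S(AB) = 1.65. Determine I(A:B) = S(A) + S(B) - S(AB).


I(A:B) = S(A) + S(B) - S(AB)
= 1.06 + 1.07 - 1.65
= 0.4800

0.4800


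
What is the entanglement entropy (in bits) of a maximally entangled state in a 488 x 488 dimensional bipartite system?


For a maximally entangled state in d x d:
S = log2(d) = log2(488)
= 8.9307

8.9307


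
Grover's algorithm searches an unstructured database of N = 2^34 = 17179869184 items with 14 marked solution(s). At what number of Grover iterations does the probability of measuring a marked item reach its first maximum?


After j Grover iterations the success probability is P(j) = sin^2((2j+1)*theta), where sin(theta) = sqrt(k/N).
N = 2^34 = 17179869184, k = 14
sin(theta) = sqrt(k/N) = 2.85465804e-05
theta = arcsin(sqrt(k/N)) = 2.854658041e-05 rad
P(j) reaches its first maximum when (2j+1)*theta is as close as possible to pi/2, i.e. j = round(pi/(4*theta) - 1/2).
pi/(4*theta) - 1/2 = 27512.3633
(For comparison, the common estimate pi/4 * sqrt(N/k) = 27512.8633; the exact maximiser is used here.)
Optimal iterations = 27512

27512


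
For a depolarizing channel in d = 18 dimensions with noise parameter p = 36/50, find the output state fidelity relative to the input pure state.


F = (1-p) + p/d
= (1 - 0.7200) + 0.7200/18
= 0.2800 + 0.0400
= 0.3200

0.3200


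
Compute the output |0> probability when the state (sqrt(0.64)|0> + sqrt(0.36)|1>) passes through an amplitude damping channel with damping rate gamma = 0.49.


For amplitude damping with parameter gamma on state sqrt(a)|0> + sqrt(b)|1>:
alpha^2 = 0.64, beta^2 = 0.36
P(|0>) = alpha^2 + gamma * beta^2
= 0.64 + 0.49 * 0.36
= 0.64 + 0.1764
= 0.8164

0.8164


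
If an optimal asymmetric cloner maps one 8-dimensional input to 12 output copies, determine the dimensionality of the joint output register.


Output space = H^(tensor 12) where dim(H) = 8
dim = 8^12
= 64 (after 2 factors)
= 512 (after 3 factors)
= 4096 (after 4 factors)
= 32768 (after 5 factors)
= 262144 (after 6 factors)
= 2097152 (after 7 factors)
= 16777216 (after 8 factors)
= 134217728 (after 9 factors)
= 1073741824 (after 10 factors)
= 8589934592 (after 11 factors)
= 68719476736 (after 12 factors)
= 68719476736

68719476736


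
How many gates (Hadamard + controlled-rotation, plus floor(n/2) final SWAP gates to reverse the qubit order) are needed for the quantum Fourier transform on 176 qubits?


Hadamard gates: 176
Controlled rotations: n*(n-1)/2 = 176*175/2 = 15400
SWAP gates: floor(n/2) = floor(176/2) = 88
Total = 176 + 15400 + 88
= 15664

15664


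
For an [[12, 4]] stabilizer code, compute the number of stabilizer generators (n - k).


For an [[n,k]] stabilizer code:
Number of stabilizer generators = n - k
= 12 - 4
= 8

8


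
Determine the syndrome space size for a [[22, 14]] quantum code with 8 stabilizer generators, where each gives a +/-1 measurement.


Each stabilizer generator gives a binary (+1 or -1) measurement outcome.
With 8 independent generators:
Total syndromes = 2^8
= 256

256


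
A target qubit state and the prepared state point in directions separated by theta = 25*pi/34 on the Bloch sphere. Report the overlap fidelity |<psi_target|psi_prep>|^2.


For states separated by angle theta on Bloch sphere:
F = cos^2(theta/2)
theta = 25*pi/34 = 2.3100
theta/2 = 1.1550
cos(theta/2) = 0.4039
F = 0.1632

0.1632


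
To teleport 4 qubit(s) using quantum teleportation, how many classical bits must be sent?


Quantum teleportation requires 2 classical bits per qubit teleported.
4 qubit(s) -> 2 * 4 = 8 classical bits

8


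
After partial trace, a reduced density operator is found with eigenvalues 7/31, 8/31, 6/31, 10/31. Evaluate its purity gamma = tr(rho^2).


tr(rho^2) = sum of eigenvalues squared
= (7/31)^2 + (8/31)^2 + (6/31)^2 + (10/31)^2
= (49 + 64 + 36 + 100) / 961
= 249/961
= 0.2591

0.2591


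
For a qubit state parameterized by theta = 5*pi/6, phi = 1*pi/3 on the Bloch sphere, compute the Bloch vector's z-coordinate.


theta = 2.6180, phi = 1.0472
r_z = cos(theta) = -0.8660

-0.8660


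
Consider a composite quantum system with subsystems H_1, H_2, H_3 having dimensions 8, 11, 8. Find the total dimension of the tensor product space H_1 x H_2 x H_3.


dim(H_1 x H_2 x H_3) = 8 * 11 * 8
= 88 * 8
= 704

704


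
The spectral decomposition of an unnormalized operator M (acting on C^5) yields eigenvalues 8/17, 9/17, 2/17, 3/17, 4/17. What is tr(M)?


tr(M) = sum of eigenvalues
= 8/17 + 9/17 + 2/17 + 3/17 + 4/17
= 26/17
= 1.5294

1.5294


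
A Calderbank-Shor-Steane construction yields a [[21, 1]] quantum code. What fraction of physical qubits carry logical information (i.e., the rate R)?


Code rate R = k/n
= 1/21
= 0.0476

0.0476


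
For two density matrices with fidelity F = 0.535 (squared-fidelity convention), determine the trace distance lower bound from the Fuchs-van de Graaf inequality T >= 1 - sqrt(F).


Fuchs-van de Graaf (squared-fidelity convention): 1 - sqrt(F) <= T <= sqrt(1 - F).
Lower bound: T >= 1 - sqrt(F)
sqrt(F) = sqrt(0.535) = 0.7314
T >= 1 - 0.7314
T >= 0.2686

0.2686


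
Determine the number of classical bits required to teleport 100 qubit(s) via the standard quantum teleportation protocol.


Quantum teleportation requires 2 classical bits per qubit teleported.
100 qubit(s) -> 2 * 100 = 200 classical bits

200


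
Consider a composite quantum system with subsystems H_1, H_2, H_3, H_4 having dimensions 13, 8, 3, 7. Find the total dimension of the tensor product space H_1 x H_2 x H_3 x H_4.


dim(H_1 x H_2 x H_3 x H_4) = 13 * 8 * 3 * 7
= 104 * 3 * 7
= 312 * 7
= 2184

2184


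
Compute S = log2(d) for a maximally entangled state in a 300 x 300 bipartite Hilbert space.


For a maximally entangled state in d x d:
S = log2(d) = log2(300)
= 8.2288

8.2288


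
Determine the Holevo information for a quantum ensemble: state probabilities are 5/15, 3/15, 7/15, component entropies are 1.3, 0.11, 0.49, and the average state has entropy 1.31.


chi = S(rho) - sum_i p_i * S(rho_i)
Weighted entropy = 5/15 * 1.3 + 3/15 * 0.11 + 7/15 * 0.49
= 0.6840
chi = 1.31 - 0.6840
= 0.6260

0.6260


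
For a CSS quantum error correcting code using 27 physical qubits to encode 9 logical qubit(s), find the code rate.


Code rate R = k/n
= 9/27
= 0.3333

0.3333


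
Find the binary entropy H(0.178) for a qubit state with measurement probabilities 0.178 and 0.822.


S = -p*log2(p) - (1-p)*log2(1-p)
p = 0.1780, 1-p = 0.8220
= -0.1780 * log2(0.1780) - 0.8220 * log2(0.8220)
= -(-0.4432) - (-0.2325)
= 0.6757

0.6757


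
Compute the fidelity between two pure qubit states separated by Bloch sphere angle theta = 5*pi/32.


For states separated by angle theta on Bloch sphere:
F = cos^2(theta/2)
theta = 5*pi/32 = 0.4909
theta/2 = 0.2454
cos(theta/2) = 0.9700
F = 0.9410

0.9410


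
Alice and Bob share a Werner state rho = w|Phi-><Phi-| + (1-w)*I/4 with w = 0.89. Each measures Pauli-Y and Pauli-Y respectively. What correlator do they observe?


|Phi-> = (|00> - |11>)/sqrt(2)
For the pure Bell state, <Y_A Y_B> = +1 (Bell-state Pauli correlator).
The maximally-mixed part I/4 has tr(I/4 * P tensor P) = 0 for any traceless Pauli P.
So <Y_A Y_B>_rho = w * (+1) + (1 - w) * 0
= 0.89 * (+1)
= 0.8900

0.8900


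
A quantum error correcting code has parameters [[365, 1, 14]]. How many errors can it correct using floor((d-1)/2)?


Code parameters: [[365, 1, 14]], distance d = 14.
Number of correctable errors = floor((d-1)/2)
= floor((14 - 1)/2)
= floor(13/2)
= 6

6


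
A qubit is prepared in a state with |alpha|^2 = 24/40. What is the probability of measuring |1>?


|alpha|^2 = 24/40 = 0.6000
|beta|^2 = 1 - 24/40 = 16/40 = 0.4000
P(|1>) = |beta|^2 = 0.4000

0.4000


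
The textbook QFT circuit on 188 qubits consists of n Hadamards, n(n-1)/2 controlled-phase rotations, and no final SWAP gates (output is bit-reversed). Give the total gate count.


Hadamard gates: 188
Controlled rotations: n*(n-1)/2 = 188*187/2 = 17578
SWAP gates: 0 (omitted)
Total = 188 + 17578
= 17766

17766


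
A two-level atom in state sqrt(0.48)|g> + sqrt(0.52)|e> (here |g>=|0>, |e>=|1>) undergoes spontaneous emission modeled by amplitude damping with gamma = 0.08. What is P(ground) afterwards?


For amplitude damping with parameter gamma on state sqrt(a)|0> + sqrt(b)|1>:
alpha^2 = 0.48, beta^2 = 0.52
P(|0>) = alpha^2 + gamma * beta^2
= 0.48 + 0.08 * 0.52
= 0.48 + 0.0416
= 0.5216

0.5216


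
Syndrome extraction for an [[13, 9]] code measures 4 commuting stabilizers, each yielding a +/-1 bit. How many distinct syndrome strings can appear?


Each stabilizer generator gives a binary (+1 or -1) measurement outcome.
With 4 independent generators:
Total syndromes = 2^4
= 16

16


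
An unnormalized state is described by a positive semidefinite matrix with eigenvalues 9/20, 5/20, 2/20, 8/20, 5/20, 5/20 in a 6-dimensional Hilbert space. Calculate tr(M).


tr(M) = sum of eigenvalues
= 9/20 + 5/20 + 2/20 + 8/20 + 5/20 + 5/20
= 34/20
= 1.7000

1.7000


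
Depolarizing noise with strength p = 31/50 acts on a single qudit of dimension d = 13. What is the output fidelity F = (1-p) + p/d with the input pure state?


F = (1-p) + p/d
= (1 - 0.6200) + 0.6200/13
= 0.3800 + 0.0477
= 0.4277

0.4277


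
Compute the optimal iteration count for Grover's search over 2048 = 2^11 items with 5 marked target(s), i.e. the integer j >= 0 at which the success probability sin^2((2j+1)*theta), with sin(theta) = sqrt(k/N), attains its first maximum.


After j Grover iterations the success probability is P(j) = sin^2((2j+1)*theta), where sin(theta) = sqrt(k/N).
N = 2^11 = 2048, k = 5
sin(theta) = sqrt(k/N) = 0.04941058844
theta = arcsin(sqrt(k/N)) = 0.04943071578 rad
P(j) reaches its first maximum when (2j+1)*theta is as close as possible to pi/2, i.e. j = round(pi/(4*theta) - 1/2).
pi/(4*theta) - 1/2 = 15.3889
(For comparison, the common estimate pi/4 * sqrt(N/k) = 15.8953; the exact maximiser is used here.)
Optimal iterations = 15

15


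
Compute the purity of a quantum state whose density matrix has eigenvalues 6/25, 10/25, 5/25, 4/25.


tr(rho^2) = sum of eigenvalues squared
= (6/25)^2 + (10/25)^2 + (5/25)^2 + (4/25)^2
= (36 + 100 + 25 + 16) / 625
= 177/625
= 0.2832

0.2832


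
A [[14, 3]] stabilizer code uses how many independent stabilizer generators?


For an [[n,k]] stabilizer code:
Number of stabilizer generators = n - k
= 14 - 3
= 11

11


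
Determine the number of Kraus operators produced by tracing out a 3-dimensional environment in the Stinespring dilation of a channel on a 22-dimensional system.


Tracing out the environment in an orthonormal basis {|i>_E} gives Kraus operators K_i = <i|_E U |0>_E.
Number of Kraus operators = dim(H_env) = d_env
= 3

3


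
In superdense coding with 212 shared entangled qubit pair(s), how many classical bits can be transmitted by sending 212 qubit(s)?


Superdense coding allows 2 classical bits per shared entangled pair.
212 pair(s) -> 2 * 212 = 424 classical bits

424


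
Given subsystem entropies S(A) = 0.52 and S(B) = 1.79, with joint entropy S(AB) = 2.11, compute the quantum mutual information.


I(A:B) = S(A) + S(B) - S(AB)
= 0.52 + 1.79 - 2.11
= 0.2000

0.2000


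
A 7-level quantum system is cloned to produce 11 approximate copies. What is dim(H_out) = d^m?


Output space = H^(tensor 11) where dim(H) = 7
dim = 7^11
= 49 (after 2 factors)
= 343 (after 3 factors)
= 2401 (after 4 factors)
= 16807 (after 5 factors)
= 117649 (after 6 factors)
= 823543 (after 7 factors)
= 5764801 (after 8 factors)
= 40353607 (after 9 factors)
= 282475249 (after 10 factors)
= 1977326743 (after 11 factors)
= 1977326743

1977326743


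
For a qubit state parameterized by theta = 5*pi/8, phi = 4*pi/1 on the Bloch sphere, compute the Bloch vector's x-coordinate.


theta = 1.9635, phi = 12.5664
r_x = sin(theta)*cos(phi) = 0.9239 * 1.0000
r_x = 0.9239

0.9239


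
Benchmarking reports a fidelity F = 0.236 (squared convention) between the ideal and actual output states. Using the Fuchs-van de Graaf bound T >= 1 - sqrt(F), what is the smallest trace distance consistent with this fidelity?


Fuchs-van de Graaf (squared-fidelity convention): 1 - sqrt(F) <= T <= sqrt(1 - F).
Lower bound: T >= 1 - sqrt(F)
sqrt(F) = sqrt(0.236) = 0.4858
T >= 1 - 0.4858
T >= 0.5142

0.5142


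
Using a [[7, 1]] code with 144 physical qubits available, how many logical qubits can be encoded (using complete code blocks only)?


Each code block uses 7 physical qubits for 1 logical qubit(s).
Number of complete blocks = floor(144 / 7) = 20
Logical qubits = 20 * 1
= 20

20


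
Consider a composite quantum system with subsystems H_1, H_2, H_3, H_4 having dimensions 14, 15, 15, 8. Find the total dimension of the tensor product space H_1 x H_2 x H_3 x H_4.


dim(H_1 x H_2 x H_3 x H_4) = 14 * 15 * 15 * 8
= 210 * 15 * 8
= 3150 * 8
= 25200

25200


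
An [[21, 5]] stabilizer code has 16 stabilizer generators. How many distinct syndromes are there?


Each stabilizer generator gives a binary (+1 or -1) measurement outcome.
With 16 independent generators:
Total syndromes = 2^16
= 65536

65536


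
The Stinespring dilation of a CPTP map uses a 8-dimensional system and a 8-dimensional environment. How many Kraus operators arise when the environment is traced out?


Tracing out the environment in an orthonormal basis {|i>_E} gives Kraus operators K_i = <i|_E U |0>_E.
Number of Kraus operators = dim(H_env) = d_env
= 8

8


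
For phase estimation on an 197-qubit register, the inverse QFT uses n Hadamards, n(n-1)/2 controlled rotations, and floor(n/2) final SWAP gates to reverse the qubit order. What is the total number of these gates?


Hadamard gates: 197
Controlled rotations: n*(n-1)/2 = 197*196/2 = 19306
SWAP gates: floor(n/2) = floor(197/2) = 98
Total = 197 + 19306 + 98
= 19601

19601


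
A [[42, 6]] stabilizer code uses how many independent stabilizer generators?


For an [[n,k]] stabilizer code:
Number of stabilizer generators = n - k
= 42 - 6
= 36

36


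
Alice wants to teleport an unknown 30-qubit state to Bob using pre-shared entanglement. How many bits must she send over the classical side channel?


Quantum teleportation requires 2 classical bits per qubit teleported.
30 qubit(s) -> 2 * 30 = 60 classical bits

60


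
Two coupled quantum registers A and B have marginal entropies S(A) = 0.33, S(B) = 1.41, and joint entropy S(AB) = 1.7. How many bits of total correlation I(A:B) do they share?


I(A:B) = S(A) + S(B) - S(AB)
= 0.33 + 1.41 - 1.7
= 0.0400

0.0400


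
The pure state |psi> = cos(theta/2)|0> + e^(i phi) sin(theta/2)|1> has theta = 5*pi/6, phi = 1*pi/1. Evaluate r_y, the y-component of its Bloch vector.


theta = 2.6180, phi = 3.1416
r_y = sin(theta)*sin(phi) = 0.5000 * 0.0000
r_y = 0.0000

0.0000


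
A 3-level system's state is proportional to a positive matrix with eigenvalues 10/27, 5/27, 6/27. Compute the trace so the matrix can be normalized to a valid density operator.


tr(M) = sum of eigenvalues
= 10/27 + 5/27 + 6/27
= 21/27
= 0.7778

0.7778


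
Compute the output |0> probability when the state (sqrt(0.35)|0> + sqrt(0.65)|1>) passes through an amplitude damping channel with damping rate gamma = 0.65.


For amplitude damping with parameter gamma on state sqrt(a)|0> + sqrt(b)|1>:
alpha^2 = 0.35, beta^2 = 0.65
P(|0>) = alpha^2 + gamma * beta^2
= 0.35 + 0.65 * 0.65
= 0.35 + 0.4225
= 0.7725

0.7725


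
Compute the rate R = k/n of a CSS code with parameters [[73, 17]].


Code rate R = k/n
= 17/73
= 0.2329

0.2329


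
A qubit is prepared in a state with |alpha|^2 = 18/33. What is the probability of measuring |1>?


|alpha|^2 = 18/33 = 0.5455
|beta|^2 = 1 - 18/33 = 15/33 = 0.4545
P(|1>) = |beta|^2 = 0.4545

0.4545


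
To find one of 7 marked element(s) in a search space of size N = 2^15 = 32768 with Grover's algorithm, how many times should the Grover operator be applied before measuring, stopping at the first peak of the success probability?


After j Grover iterations the success probability is P(j) = sin^2((2j+1)*theta), where sin(theta) = sqrt(k/N).
N = 2^15 = 32768, k = 7
sin(theta) = sqrt(k/N) = 0.01461584917
theta = arcsin(sqrt(k/N)) = 0.0146163696 rad
P(j) reaches its first maximum when (2j+1)*theta is as close as possible to pi/2, i.e. j = round(pi/(4*theta) - 1/2).
pi/(4*theta) - 1/2 = 53.2341
(For comparison, the common estimate pi/4 * sqrt(N/k) = 53.7361; the exact maximiser is used here.)
Optimal iterations = 53

53


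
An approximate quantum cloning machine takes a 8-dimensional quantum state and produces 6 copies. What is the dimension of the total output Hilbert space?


Output space = H^(tensor 6) where dim(H) = 8
dim = 8^6
= 64 (after 2 factors)
= 512 (after 3 factors)
= 4096 (after 4 factors)
= 32768 (after 5 factors)
= 262144 (after 6 factors)
= 262144

262144


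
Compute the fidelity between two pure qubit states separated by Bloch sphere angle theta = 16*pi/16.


For states separated by angle theta on Bloch sphere:
F = cos^2(theta/2)
theta = 16*pi/16 = 3.1416
theta/2 = 1.5708
cos(theta/2) = 0.0000
F = 0.0000

0.0000


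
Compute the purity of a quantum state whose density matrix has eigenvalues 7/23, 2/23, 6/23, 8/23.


tr(rho^2) = sum of eigenvalues squared
= (7/23)^2 + (2/23)^2 + (6/23)^2 + (8/23)^2
= (49 + 4 + 36 + 64) / 529
= 153/529
= 0.2892

0.2892


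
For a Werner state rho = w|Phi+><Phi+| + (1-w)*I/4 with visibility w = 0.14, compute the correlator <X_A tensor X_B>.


|Phi+> = (|00> + |11>)/sqrt(2)
For the pure Bell state, <X_A X_B> = +1 (Bell-state Pauli correlator).
The maximally-mixed part I/4 has tr(I/4 * P tensor P) = 0 for any traceless Pauli P.
So <X_A X_B>_rho = w * (+1) + (1 - w) * 0
= 0.14 * (+1)
= 0.1400

0.1400


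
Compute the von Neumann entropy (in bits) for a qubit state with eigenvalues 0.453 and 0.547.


S = -p*log2(p) - (1-p)*log2(1-p)
p = 0.4530, 1-p = 0.5470
= -0.4530 * log2(0.4530) - 0.5470 * log2(0.5470)
= -(-0.5175) - (-0.4761)
= 0.9936

0.9936


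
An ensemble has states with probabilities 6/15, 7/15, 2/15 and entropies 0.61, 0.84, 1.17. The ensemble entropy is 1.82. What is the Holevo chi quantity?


chi = S(rho) - sum_i p_i * S(rho_i)
Weighted entropy = 6/15 * 0.61 + 7/15 * 0.84 + 2/15 * 1.17
= 0.7920
chi = 1.82 - 0.7920
= 1.0280

1.0280


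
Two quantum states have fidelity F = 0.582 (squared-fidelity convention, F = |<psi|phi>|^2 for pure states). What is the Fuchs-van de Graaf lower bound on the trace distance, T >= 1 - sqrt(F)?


Fuchs-van de Graaf (squared-fidelity convention): 1 - sqrt(F) <= T <= sqrt(1 - F).
Lower bound: T >= 1 - sqrt(F)
sqrt(F) = sqrt(0.582) = 0.7629
T >= 1 - 0.7629
T >= 0.2371

0.2371


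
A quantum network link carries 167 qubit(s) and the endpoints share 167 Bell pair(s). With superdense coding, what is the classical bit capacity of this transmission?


Superdense coding allows 2 classical bits per shared entangled pair.
167 pair(s) -> 2 * 167 = 334 classical bits

334


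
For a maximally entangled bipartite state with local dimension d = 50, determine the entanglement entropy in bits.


For a maximally entangled state in d x d:
S = log2(d) = log2(50)
= 5.6439

5.6439


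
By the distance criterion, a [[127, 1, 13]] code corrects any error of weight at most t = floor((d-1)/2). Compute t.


Code parameters: [[127, 1, 13]], distance d = 13.
Number of correctable errors = floor((d-1)/2)
= floor((13 - 1)/2)
= floor(12/2)
= 6

6


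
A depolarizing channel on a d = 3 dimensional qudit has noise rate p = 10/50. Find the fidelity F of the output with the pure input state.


F = (1-p) + p/d
= (1 - 0.2000) + 0.2000/3
= 0.8000 + 0.0667
= 0.8667

0.8667


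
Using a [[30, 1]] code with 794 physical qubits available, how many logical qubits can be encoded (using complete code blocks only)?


Each code block uses 30 physical qubits for 1 logical qubit(s).
Number of complete blocks = floor(794 / 30) = 26
Logical qubits = 26 * 1
= 26

26


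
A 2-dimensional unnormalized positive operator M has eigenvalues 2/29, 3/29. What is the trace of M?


tr(M) = sum of eigenvalues
= 2/29 + 3/29
= 5/29
= 0.1724

0.1724


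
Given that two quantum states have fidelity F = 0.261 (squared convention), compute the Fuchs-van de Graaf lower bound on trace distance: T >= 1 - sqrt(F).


Fuchs-van de Graaf (squared-fidelity convention): 1 - sqrt(F) <= T <= sqrt(1 - F).
Lower bound: T >= 1 - sqrt(F)
sqrt(F) = sqrt(0.261) = 0.5109
T >= 1 - 0.5109
T >= 0.4891

0.4891


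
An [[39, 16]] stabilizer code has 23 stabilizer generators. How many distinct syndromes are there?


Each stabilizer generator gives a binary (+1 or -1) measurement outcome.
With 23 independent generators:
Total syndromes = 2^23
= 8388608

8388608


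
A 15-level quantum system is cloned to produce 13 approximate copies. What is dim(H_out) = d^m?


Output space = H^(tensor 13) where dim(H) = 15
dim = 15^13
= 225 (after 2 factors)
= 3375 (after 3 factors)
= 50625 (after 4 factors)
= 759375 (after 5 factors)
= 11390625 (after 6 factors)
= 170859375 (after 7 factors)
= 2562890625 (after 8 factors)
= 38443359375 (after 9 factors)
= 576650390625 (after 10 factors)
= 8649755859375 (after 11 factors)
= 129746337890625 (after 12 factors)
= 1946195068359375 (after 13 factors)
= 1946195068359375

1946195068359375


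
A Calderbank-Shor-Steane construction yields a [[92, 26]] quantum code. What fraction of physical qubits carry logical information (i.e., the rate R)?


Code rate R = k/n
= 26/92
= 0.2826

0.2826


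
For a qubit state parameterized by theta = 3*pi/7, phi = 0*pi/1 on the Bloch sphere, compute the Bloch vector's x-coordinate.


theta = 1.3464, phi = 0.0000
r_x = sin(theta)*cos(phi) = 0.9749 * 1.0000
r_x = 0.9749

0.9749


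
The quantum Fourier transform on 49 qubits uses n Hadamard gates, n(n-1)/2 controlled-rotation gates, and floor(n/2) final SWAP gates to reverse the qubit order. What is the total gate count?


Hadamard gates: 49
Controlled rotations: n*(n-1)/2 = 49*48/2 = 1176
SWAP gates: floor(n/2) = floor(49/2) = 24
Total = 49 + 1176 + 24
= 1249

1249


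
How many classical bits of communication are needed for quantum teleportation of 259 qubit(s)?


Quantum teleportation requires 2 classical bits per qubit teleported.
259 qubit(s) -> 2 * 259 = 518 classical bits

518


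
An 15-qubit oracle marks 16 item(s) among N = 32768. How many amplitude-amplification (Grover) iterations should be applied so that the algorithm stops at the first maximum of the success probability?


After j Grover iterations the success probability is P(j) = sin^2((2j+1)*theta), where sin(theta) = sqrt(k/N).
N = 2^15 = 32768, k = 16
sin(theta) = sqrt(k/N) = 0.02209708691
theta = arcsin(sqrt(k/N)) = 0.02209888557 rad
P(j) reaches its first maximum when (2j+1)*theta is as close as possible to pi/2, i.e. j = round(pi/(4*theta) - 1/2).
pi/(4*theta) - 1/2 = 35.0402
(For comparison, the common estimate pi/4 * sqrt(N/k) = 35.5431; the exact maximiser is used here.)
Optimal iterations = 35

35


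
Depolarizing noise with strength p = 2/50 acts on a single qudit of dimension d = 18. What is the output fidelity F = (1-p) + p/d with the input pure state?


F = (1-p) + p/d
= (1 - 0.0400) + 0.0400/18
= 0.9600 + 0.0022
= 0.9622

0.9622


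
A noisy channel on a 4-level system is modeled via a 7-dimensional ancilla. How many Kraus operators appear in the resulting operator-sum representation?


Tracing out the environment in an orthonormal basis {|i>_E} gives Kraus operators K_i = <i|_E U |0>_E.
Number of Kraus operators = dim(H_env) = d_env
= 7

7


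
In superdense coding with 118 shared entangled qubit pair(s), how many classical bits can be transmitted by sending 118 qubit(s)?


Superdense coding allows 2 classical bits per shared entangled pair.
118 pair(s) -> 2 * 118 = 236 classical bits

236


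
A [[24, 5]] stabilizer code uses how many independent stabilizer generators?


For an [[n,k]] stabilizer code:
Number of stabilizer generators = n - k
= 24 - 5
= 19

19


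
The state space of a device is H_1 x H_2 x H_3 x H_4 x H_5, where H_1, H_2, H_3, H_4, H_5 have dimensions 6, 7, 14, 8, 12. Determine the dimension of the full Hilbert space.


dim(H_1 x H_2 x H_3 x H_4 x H_5) = 6 * 7 * 14 * 8 * 12
= 42 * 14 * 8 * 12
= 588 * 8 * 12
= 4704 * 12
= 56448

56448


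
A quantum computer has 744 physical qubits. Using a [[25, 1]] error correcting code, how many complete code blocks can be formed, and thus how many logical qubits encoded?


Each code block uses 25 physical qubits for 1 logical qubit(s).
Number of complete blocks = floor(744 / 25) = 29
Logical qubits = 29 * 1
= 29

29


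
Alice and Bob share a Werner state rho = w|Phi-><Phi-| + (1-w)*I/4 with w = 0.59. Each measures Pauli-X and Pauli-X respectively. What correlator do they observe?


|Phi-> = (|00> - |11>)/sqrt(2)
For the pure Bell state, <X_A X_B> = -1 (Bell-state Pauli correlator).
The maximally-mixed part I/4 has tr(I/4 * P tensor P) = 0 for any traceless Pauli P.
So <X_A X_B>_rho = w * (-1) + (1 - w) * 0
= 0.59 * (-1)
= -0.5900

-0.5900


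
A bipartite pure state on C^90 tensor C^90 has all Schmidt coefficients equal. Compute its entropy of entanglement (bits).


For a maximally entangled state in d x d:
S = log2(d) = log2(90)
= 6.4919

6.4919


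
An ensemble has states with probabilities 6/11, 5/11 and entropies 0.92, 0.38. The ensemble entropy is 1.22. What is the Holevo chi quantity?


chi = S(rho) - sum_i p_i * S(rho_i)
Weighted entropy = 6/11 * 0.92 + 5/11 * 0.38
= 0.6745
chi = 1.22 - 0.6745
= 0.5455

0.5455


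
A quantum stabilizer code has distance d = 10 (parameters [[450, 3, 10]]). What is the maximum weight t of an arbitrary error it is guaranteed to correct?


Code parameters: [[450, 3, 10]], distance d = 10.
Number of correctable errors = floor((d-1)/2)
= floor((10 - 1)/2)
= floor(9/2)
= 4

4


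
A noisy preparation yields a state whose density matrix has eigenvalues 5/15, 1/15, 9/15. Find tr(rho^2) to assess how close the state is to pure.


tr(rho^2) = sum of eigenvalues squared
= (5/15)^2 + (1/15)^2 + (9/15)^2
= (25 + 1 + 81) / 225
= 107/225
= 0.4756

0.4756


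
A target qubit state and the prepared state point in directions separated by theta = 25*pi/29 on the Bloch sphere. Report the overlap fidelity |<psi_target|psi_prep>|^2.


For states separated by angle theta on Bloch sphere:
F = cos^2(theta/2)
theta = 25*pi/29 = 2.7083
theta/2 = 1.3541
cos(theta/2) = 0.2150
F = 0.0462

0.0462


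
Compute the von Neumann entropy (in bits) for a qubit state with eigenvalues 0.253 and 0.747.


S = -p*log2(p) - (1-p)*log2(1-p)
p = 0.2530, 1-p = 0.7470
= -0.2530 * log2(0.2530) - 0.7470 * log2(0.7470)
= -(-0.5016) - (-0.3144)
= 0.8160

0.8160


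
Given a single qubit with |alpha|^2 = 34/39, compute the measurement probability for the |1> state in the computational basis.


|alpha|^2 = 34/39 = 0.8718
|beta|^2 = 1 - 34/39 = 5/39 = 0.1282
P(|1>) = |beta|^2 = 0.1282

0.1282


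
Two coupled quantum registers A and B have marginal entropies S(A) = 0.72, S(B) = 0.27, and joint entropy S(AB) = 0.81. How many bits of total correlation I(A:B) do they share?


I(A:B) = S(A) + S(B) - S(AB)
= 0.72 + 0.27 - 0.81
= 0.1800

0.1800


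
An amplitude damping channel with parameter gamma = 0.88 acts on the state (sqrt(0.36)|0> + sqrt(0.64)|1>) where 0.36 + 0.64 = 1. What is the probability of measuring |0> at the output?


For amplitude damping with parameter gamma on state sqrt(a)|0> + sqrt(b)|1>:
alpha^2 = 0.36, beta^2 = 0.64
P(|0>) = alpha^2 + gamma * beta^2
= 0.36 + 0.88 * 0.64
= 0.36 + 0.5632
= 0.9232

0.9232


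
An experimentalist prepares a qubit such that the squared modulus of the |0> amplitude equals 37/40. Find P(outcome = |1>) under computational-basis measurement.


|alpha|^2 = 37/40 = 0.9250
|beta|^2 = 1 - 37/40 = 3/40 = 0.0750
P(|1>) = |beta|^2 = 0.0750

0.0750


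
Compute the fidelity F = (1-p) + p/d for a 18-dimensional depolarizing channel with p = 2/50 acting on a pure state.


F = (1-p) + p/d
= (1 - 0.0400) + 0.0400/18
= 0.9600 + 0.0022
= 0.9622

0.9622


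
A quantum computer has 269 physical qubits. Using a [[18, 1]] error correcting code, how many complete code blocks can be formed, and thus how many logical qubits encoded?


Each code block uses 18 physical qubits for 1 logical qubit(s).
Number of complete blocks = floor(269 / 18) = 14
Logical qubits = 14 * 1
= 14

14


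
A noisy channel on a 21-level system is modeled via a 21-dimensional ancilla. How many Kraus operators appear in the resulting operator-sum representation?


Tracing out the environment in an orthonormal basis {|i>_E} gives Kraus operators K_i = <i|_E U |0>_E.
Number of Kraus operators = dim(H_env) = d_env
= 21

21


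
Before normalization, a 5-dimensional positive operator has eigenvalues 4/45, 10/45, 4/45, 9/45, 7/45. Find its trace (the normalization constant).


tr(M) = sum of eigenvalues
= 4/45 + 10/45 + 4/45 + 9/45 + 7/45
= 34/45
= 0.7556

0.7556


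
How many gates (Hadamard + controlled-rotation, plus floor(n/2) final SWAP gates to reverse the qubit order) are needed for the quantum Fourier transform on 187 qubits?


Hadamard gates: 187
Controlled rotations: n*(n-1)/2 = 187*186/2 = 17391
SWAP gates: floor(n/2) = floor(187/2) = 93
Total = 187 + 17391 + 93
= 17671

17671


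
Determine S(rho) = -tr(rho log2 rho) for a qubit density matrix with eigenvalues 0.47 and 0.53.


S = -p*log2(p) - (1-p)*log2(1-p)
p = 0.4700, 1-p = 0.5300
= -0.4700 * log2(0.4700) - 0.5300 * log2(0.5300)
= -(-0.5120) - (-0.4854)
= 0.9974

0.9974


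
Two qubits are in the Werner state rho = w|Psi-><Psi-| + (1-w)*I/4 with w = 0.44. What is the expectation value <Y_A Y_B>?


|Psi-> = (|01> - |10>)/sqrt(2)
For the pure Bell state, <Y_A Y_B> = -1 (Bell-state Pauli correlator).
The maximally-mixed part I/4 has tr(I/4 * P tensor P) = 0 for any traceless Pauli P.
So <Y_A Y_B>_rho = w * (-1) + (1 - w) * 0
= 0.44 * (-1)
= -0.4400

-0.4400


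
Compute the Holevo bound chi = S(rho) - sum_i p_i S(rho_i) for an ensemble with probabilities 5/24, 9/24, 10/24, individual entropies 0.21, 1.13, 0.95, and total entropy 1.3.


chi = S(rho) - sum_i p_i * S(rho_i)
Weighted entropy = 5/24 * 0.21 + 9/24 * 1.13 + 10/24 * 0.95
= 0.8633
chi = 1.3 - 0.8633
= 0.4367

0.4367


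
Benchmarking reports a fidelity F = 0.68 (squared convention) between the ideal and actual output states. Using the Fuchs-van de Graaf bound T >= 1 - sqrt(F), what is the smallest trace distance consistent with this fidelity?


Fuchs-van de Graaf (squared-fidelity convention): 1 - sqrt(F) <= T <= sqrt(1 - F).
Lower bound: T >= 1 - sqrt(F)
sqrt(F) = sqrt(0.68) = 0.8246
T >= 1 - 0.8246
T >= 0.1754

0.1754


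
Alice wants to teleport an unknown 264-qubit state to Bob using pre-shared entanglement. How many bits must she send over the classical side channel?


Quantum teleportation requires 2 classical bits per qubit teleported.
264 qubit(s) -> 2 * 264 = 528 classical bits

528


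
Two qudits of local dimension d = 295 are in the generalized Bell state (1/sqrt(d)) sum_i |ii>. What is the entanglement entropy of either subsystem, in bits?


For a maximally entangled state in d x d:
S = log2(d) = log2(295)
= 8.2046

8.2046


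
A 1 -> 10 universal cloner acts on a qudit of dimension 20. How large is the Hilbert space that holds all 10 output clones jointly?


Output space = H^(tensor 10) where dim(H) = 20
dim = 20^10
= 400 (after 2 factors)
= 8000 (after 3 factors)
= 160000 (after 4 factors)
= 3200000 (after 5 factors)
= 64000000 (after 6 factors)
= 1280000000 (after 7 factors)
= 25600000000 (after 8 factors)
= 512000000000 (after 9 factors)
= 10240000000000 (after 10 factors)
= 10240000000000

10240000000000


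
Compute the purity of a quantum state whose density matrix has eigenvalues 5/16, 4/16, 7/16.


tr(rho^2) = sum of eigenvalues squared
= (5/16)^2 + (4/16)^2 + (7/16)^2
= (25 + 16 + 49) / 256
= 90/256
= 0.3516

0.3516


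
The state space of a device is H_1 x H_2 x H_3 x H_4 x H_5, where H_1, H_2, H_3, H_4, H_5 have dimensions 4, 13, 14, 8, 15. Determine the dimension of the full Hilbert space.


dim(H_1 x H_2 x H_3 x H_4 x H_5) = 4 * 13 * 14 * 8 * 15
= 52 * 14 * 8 * 15
= 728 * 8 * 15
= 5824 * 15
= 87360

87360


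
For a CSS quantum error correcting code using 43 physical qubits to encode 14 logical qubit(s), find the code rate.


Code rate R = k/n
= 14/43
= 0.3256

0.3256


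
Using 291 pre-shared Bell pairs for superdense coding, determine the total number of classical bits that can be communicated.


Superdense coding allows 2 classical bits per shared entangled pair.
291 pair(s) -> 2 * 291 = 582 classical bits

582


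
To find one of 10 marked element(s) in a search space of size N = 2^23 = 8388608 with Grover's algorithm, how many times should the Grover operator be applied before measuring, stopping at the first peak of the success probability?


After j Grover iterations the success probability is P(j) = sin^2((2j+1)*theta), where sin(theta) = sqrt(k/N).
N = 2^23 = 8388608, k = 10
sin(theta) = sqrt(k/N) = 0.001091830067
theta = arcsin(sqrt(k/N)) = 0.001091830284 rad
P(j) reaches its first maximum when (2j+1)*theta is as close as possible to pi/2, i.e. j = round(pi/(4*theta) - 1/2).
pi/(4*theta) - 1/2 = 718.8409
(For comparison, the common estimate pi/4 * sqrt(N/k) = 719.3410; the exact maximiser is used here.)
Optimal iterations = 719

719


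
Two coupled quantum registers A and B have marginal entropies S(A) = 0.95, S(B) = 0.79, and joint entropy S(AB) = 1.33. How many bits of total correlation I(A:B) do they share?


I(A:B) = S(A) + S(B) - S(AB)
= 0.95 + 0.79 - 1.33
= 0.4100

0.4100


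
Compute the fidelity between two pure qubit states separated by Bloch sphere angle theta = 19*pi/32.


For states separated by angle theta on Bloch sphere:
F = cos^2(theta/2)
theta = 19*pi/32 = 1.8653
theta/2 = 0.9327
cos(theta/2) = 0.5957
F = 0.3549

0.3549


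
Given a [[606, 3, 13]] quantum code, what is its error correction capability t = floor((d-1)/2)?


Code parameters: [[606, 3, 13]], distance d = 13.
Number of correctable errors = floor((d-1)/2)
= floor((13 - 1)/2)
= floor(12/2)
= 6

6


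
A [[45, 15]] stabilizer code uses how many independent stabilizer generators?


For an [[n,k]] stabilizer code:
Number of stabilizer generators = n - k
= 45 - 15
= 30

30


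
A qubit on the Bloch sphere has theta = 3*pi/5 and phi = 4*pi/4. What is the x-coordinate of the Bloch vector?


theta = 1.8850, phi = 3.1416
r_x = sin(theta)*cos(phi) = 0.9511 * -1.0000
r_x = -0.9511

-0.9511


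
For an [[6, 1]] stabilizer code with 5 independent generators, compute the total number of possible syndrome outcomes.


Each stabilizer generator gives a binary (+1 or -1) measurement outcome.
With 5 independent generators:
Total syndromes = 2^5
= 32

32


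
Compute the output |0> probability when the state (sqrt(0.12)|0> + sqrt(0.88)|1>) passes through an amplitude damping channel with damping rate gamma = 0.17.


For amplitude damping with parameter gamma on state sqrt(a)|0> + sqrt(b)|1>:
alpha^2 = 0.12, beta^2 = 0.88
P(|0>) = alpha^2 + gamma * beta^2
= 0.12 + 0.17 * 0.88
= 0.12 + 0.1496
= 0.2696

0.2696


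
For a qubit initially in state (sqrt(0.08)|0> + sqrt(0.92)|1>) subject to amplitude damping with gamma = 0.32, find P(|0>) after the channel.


For amplitude damping with parameter gamma on state sqrt(a)|0> + sqrt(b)|1>:
alpha^2 = 0.08, beta^2 = 0.92
P(|0>) = alpha^2 + gamma * beta^2
= 0.08 + 0.32 * 0.92
= 0.08 + 0.2944
= 0.3744

0.3744


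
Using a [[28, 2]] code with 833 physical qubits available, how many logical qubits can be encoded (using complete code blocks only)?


Each code block uses 28 physical qubits for 2 logical qubit(s).
Number of complete blocks = floor(833 / 28) = 29
Logical qubits = 29 * 2
= 58

58


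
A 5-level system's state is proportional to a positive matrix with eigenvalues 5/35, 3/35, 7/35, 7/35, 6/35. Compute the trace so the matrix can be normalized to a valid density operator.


tr(M) = sum of eigenvalues
= 5/35 + 3/35 + 7/35 + 7/35 + 6/35
= 28/35
= 0.8000

0.8000


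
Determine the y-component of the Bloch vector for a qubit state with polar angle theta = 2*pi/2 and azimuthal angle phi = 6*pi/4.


theta = 3.1416, phi = 4.7124
r_y = sin(theta)*sin(phi) = 0.0000 * -1.0000
r_y = 0.0000

0.0000


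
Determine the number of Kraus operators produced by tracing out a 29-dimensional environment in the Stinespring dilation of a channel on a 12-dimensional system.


Tracing out the environment in an orthonormal basis {|i>_E} gives Kraus operators K_i = <i|_E U |0>_E.
Number of Kraus operators = dim(H_env) = d_env
= 29

29


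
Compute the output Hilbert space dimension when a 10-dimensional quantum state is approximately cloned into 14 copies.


Output space = H^(tensor 14) where dim(H) = 10
dim = 10^14
= 100 (after 2 factors)
= 1000 (after 3 factors)
= 10000 (after 4 factors)
= 100000 (after 5 factors)
= 1000000 (after 6 factors)
= 10000000 (after 7 factors)
= 100000000 (after 8 factors)
= 1000000000 (after 9 factors)
= 10000000000 (after 10 factors)
= 100000000000 (after 11 factors)
= 1000000000000 (after 12 factors)
= 10000000000000 (after 13 factors)
= 100000000000000 (after 14 factors)
= 100000000000000

100000000000000
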